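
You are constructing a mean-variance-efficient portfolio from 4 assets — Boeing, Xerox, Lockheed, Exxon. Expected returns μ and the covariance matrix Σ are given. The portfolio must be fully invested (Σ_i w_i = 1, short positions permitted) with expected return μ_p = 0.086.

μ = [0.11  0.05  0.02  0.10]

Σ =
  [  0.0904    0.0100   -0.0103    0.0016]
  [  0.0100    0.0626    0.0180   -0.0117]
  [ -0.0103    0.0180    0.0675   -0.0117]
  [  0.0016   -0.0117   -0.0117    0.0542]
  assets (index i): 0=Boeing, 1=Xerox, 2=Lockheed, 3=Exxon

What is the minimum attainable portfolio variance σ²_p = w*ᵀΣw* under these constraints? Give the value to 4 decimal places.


g=Σ⁻¹μ = [1.1576  0.8328  0.6191  2.1243]
h=Σ⁻¹𝟙 = [11.0269  13.9402  17.0824  24.8214]
a=μᵀg=0.393787  b=𝟙ᵀg=4.733764  c=𝟙ᵀh=66.871000  D=ac−b²=3.924398
λ₁=(c·0.086−b)/D = (66.871000·0.086−4.733764)/3.924398 = 0.259184
λ₂=(a−b·0.086)/D = (0.393787−4.733764·0.086)/3.924398 = -0.003393
w* = 0.259184·g + -0.003393·h:
  w_0 = 0.259184·1.1576 + -0.003393·11.0269 = 0.2626  (Boeing)
  w_1 = 0.259184·0.8328 + -0.003393·13.9402 = 0.1685  (Xerox)
  w_2 = 0.259184·0.6191 + -0.003393·17.0824 = 0.1025  (Lockheed)
  w_3 = 0.259184·2.1243 + -0.003393·24.8214 = 0.4663  (Exxon)
Σw_i=1.0000  μᵀw=0.0860
σ²=wᵀΣw=λ₁·μ_p+λ₂ = 0.259184·0.086 + -0.003393 = 0.018896 ≈ 0.0189

0.0189


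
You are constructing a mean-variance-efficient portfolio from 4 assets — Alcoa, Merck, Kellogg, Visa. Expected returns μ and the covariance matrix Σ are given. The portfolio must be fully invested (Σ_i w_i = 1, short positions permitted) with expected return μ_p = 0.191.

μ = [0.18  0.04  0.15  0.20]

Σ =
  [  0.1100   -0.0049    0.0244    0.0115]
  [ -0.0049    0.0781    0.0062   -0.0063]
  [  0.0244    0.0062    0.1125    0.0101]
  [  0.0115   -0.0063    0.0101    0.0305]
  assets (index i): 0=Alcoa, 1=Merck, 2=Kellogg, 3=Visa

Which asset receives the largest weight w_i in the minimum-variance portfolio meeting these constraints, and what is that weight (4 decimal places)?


p=Σ⁻¹μ = [0.9138  1.0331  0.5166  6.2551]
q=Σ⁻¹𝟙 = [5.5022  15.4691  3.9153  32.6110]
a=μᵀp=1.534332  b=𝟙ᵀp=8.718648  c=𝟙ᵀq=57.497542  D=ac−b²=12.205484
λ₁=(c·0.191−b)/D = (57.497542·0.191−8.718648)/12.205484 = 0.185440
λ₂=(a−b·0.191)/D = (1.534332−8.718648·0.191)/12.205484 = -0.010727
w* = 0.185440·p + -0.010727·q:
  w_0 = 0.185440·0.9138 + -0.010727·5.5022 = 0.1104  (Alcoa)
  w_1 = 0.185440·1.0331 + -0.010727·15.4691 = 0.0256  (Merck)
  w_2 = 0.185440·0.5166 + -0.010727·3.9153 = 0.0538  (Kellogg)
  w_3 = 0.185440·6.2551 + -0.010727·32.6110 = 0.8101  (Visa)
Σw_i=1.0000  μᵀw=0.1910
σ²=wᵀΣw=λ₁·μ_p+λ₂ = 0.185440·0.191 + -0.010727 = 0.024692 ≈ 0.0247

Visa (0.8101)


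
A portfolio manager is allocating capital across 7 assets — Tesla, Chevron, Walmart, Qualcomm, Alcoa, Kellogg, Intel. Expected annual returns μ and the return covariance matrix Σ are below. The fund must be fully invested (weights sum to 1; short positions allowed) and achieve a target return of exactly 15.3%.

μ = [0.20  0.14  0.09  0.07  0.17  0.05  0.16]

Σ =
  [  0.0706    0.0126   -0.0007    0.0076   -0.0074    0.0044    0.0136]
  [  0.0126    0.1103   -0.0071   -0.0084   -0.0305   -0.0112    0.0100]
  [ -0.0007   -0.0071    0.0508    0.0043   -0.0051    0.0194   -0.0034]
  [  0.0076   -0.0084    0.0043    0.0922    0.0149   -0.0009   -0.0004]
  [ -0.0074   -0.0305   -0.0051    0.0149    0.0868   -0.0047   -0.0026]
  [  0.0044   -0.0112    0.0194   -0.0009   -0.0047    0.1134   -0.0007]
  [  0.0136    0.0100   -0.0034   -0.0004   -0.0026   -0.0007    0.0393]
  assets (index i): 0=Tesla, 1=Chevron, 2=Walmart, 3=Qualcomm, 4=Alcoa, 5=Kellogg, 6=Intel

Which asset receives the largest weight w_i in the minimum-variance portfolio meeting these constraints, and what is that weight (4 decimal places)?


u=Σ⁻¹μ = [2.1939  1.7426  2.4552  0.1566  2.9874  0.2532  3.2848]
v=Σ⁻¹𝟙 = [8.2382  13.7985  21.6793  7.6566  18.0854  7.1011  22.3598]
a=μᵀu=1.960755  b=𝟙ᵀu=13.073668  c=𝟙ᵀv=98.918879  D=ac−b²=23.034925
λ₁=(c·0.153−b)/D = (98.918879·0.153−13.073668)/23.034925 = 0.089469
λ₂=(a−b·0.153)/D = (1.960755−13.073668·0.153)/23.034925 = -0.001715
w* = 0.089469·u + -0.001715·v:
  w_0 = 0.089469·2.1939 + -0.001715·8.2382 = 0.1822  (Tesla)
  w_1 = 0.089469·1.7426 + -0.001715·13.7985 = 0.1322  (Chevron)
  w_2 = 0.089469·2.4552 + -0.001715·21.6793 = 0.1825  (Walmart)
  w_3 = 0.089469·0.1566 + -0.001715·7.6566 = 0.0009  (Qualcomm)
  w_4 = 0.089469·2.9874 + -0.001715·18.0854 = 0.2363  (Alcoa)
  w_5 = 0.089469·0.2532 + -0.001715·7.1011 = 0.0105  (Kellogg)
  w_6 = 0.089469·3.2848 + -0.001715·22.3598 = 0.2555  (Intel)
Σw_i=1.0000  μᵀw=0.1530
σ²=wᵀΣw=λ₁·μ_p+λ₂ = 0.089469·0.153 + -0.001715 = 0.011973 ≈ 0.0120

Intel (0.2555)


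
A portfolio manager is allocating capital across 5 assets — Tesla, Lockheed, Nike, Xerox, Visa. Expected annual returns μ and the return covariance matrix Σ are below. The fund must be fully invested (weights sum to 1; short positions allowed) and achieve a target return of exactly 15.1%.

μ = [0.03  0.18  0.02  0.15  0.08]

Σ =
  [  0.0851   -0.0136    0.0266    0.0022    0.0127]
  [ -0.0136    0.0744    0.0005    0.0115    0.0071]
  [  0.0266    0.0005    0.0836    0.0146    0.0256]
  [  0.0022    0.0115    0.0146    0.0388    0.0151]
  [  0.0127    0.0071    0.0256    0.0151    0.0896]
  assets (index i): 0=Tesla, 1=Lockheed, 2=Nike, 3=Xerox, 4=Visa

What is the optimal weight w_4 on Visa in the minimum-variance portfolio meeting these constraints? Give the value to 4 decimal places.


0.0498

p=Σ⁻¹μ = [0.7636  2.0165  -0.6834  3.3850  0.2496]
q=Σ⁻¹𝟙 = [11.4184  12.2391  3.6907  18.3898  4.4188]
a=μᵀp=0.899933  b=𝟙ᵀp=5.731368  c=𝟙ᵀq=50.156686  D=ac−b²=12.289050
λ₁=(c·0.151−b)/D = (50.156686·0.151−5.731368)/12.289050 = 0.149913
λ₂=(a−b·0.151)/D = (0.899933−5.731368·0.151)/12.289050 = 0.002807
w* = 0.149913·p + 0.002807·q:
  w_0 = 0.149913·0.7636 + 0.002807·11.4184 = 0.1465  (Tesla)
  w_1 = 0.149913·2.0165 + 0.002807·12.2391 = 0.3367  (Lockheed)
  w_2 = 0.149913·-0.6834 + 0.002807·3.6907 = -0.0921  (Nike)
  w_3 = 0.149913·3.3850 + 0.002807·18.3898 = 0.5591  (Xerox)
  w_4 = 0.149913·0.2496 + 0.002807·4.4188 = 0.0498  (Visa)
Σw_i=1.0000  μᵀw=0.1510
σ²=wᵀΣw=λ₁·μ_p+λ₂ = 0.149913·0.151 + 0.002807 = 0.025444 ≈ 0.0254


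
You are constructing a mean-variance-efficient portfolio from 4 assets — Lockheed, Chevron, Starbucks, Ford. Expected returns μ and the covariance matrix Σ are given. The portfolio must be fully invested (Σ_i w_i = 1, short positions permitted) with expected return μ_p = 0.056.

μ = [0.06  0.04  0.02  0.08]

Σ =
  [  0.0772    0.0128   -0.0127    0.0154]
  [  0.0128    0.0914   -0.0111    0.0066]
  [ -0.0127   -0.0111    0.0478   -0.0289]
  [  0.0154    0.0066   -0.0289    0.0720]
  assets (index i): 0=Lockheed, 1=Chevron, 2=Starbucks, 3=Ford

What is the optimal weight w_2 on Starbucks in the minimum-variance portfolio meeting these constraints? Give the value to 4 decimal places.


0.2981

x=Σ⁻¹μ = [0.6602  0.4314  1.6591  1.5963]
y=Σ⁻¹𝟙 = [12.5805  12.5122  43.8989  27.6716]
a=μᵀx=0.217755  b=𝟙ᵀx=4.347029  c=𝟙ᵀy=96.663289  D=ac−b²=2.152232
λ₁=(c·0.056−b)/D = (96.663289·0.056−4.347029)/2.152232 = 0.495353
λ₂=(a−b·0.056)/D = (0.217755−4.347029·0.056)/2.152232 = -0.011931
w* = 0.495353·x + -0.011931·y:
  w_0 = 0.495353·0.6602 + -0.011931·12.5805 = 0.1769  (Lockheed)
  w_1 = 0.495353·0.4314 + -0.011931·12.5122 = 0.0644  (Chevron)
  w_2 = 0.495353·1.6591 + -0.011931·43.8989 = 0.2981  (Starbucks)
  w_3 = 0.495353·1.5963 + -0.011931·27.6716 = 0.4606  (Ford)
Σw_i=1.0000  μᵀw=0.0560
σ²=wᵀΣw=λ₁·μ_p+λ₂ = 0.495353·0.056 + -0.011931 = 0.015809 ≈ 0.0158


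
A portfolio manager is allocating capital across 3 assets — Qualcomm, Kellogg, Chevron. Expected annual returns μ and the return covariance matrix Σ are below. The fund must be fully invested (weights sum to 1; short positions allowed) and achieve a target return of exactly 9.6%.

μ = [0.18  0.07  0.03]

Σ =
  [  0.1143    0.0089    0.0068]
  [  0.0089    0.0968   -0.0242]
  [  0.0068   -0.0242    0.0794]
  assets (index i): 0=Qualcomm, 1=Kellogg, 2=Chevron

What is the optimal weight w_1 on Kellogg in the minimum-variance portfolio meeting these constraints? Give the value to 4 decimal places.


0.3252

u=Σ⁻¹μ = [1.4925  0.7019  0.4639]
v=Σ⁻¹𝟙 = [6.7122  13.7674  16.2157]
a=μᵀu=0.331710  b=𝟙ᵀu=2.658382  c=𝟙ᵀv=36.695277  D=ac−b²=5.105183
λ₁=(c·0.096−b)/D = (36.695277·0.096−2.658382)/5.105183 = 0.169311
λ₂=(a−b·0.096)/D = (0.331710−2.658382·0.096)/5.105183 = 0.014986
w* = 0.169311·u + 0.014986·v:
  w_0 = 0.169311·1.4925 + 0.014986·6.7122 = 0.3533  (Qualcomm)
  w_1 = 0.169311·0.7019 + 0.014986·13.7674 = 0.3252  (Kellogg)
  w_2 = 0.169311·0.4639 + 0.014986·16.2157 = 0.3216  (Chevron)
Σw_i=1.0000  μᵀw=0.0960
σ²=wᵀΣw=λ₁·μ_p+λ₂ = 0.169311·0.096 + 0.014986 = 0.031240 ≈ 0.0312


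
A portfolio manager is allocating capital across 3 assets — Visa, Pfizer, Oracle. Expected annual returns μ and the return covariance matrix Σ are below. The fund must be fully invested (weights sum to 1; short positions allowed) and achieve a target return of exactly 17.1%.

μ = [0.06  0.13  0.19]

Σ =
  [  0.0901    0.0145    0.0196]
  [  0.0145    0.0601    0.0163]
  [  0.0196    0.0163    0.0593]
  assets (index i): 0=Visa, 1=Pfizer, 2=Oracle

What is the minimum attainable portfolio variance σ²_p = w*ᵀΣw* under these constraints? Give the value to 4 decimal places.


u=Σ⁻¹μ = [-0.1892  1.4293  2.8737]
v=Σ⁻¹𝟙 = [6.7050  11.9387  11.3656]
a=μᵀu=0.720463  b=𝟙ᵀu=4.113801  c=𝟙ᵀv=30.009358  D=ac−b²=4.697274
λ₁=(c·0.171−b)/D = (30.009358·0.171−4.113801)/4.697274 = 0.216679
λ₂=(a−b·0.171)/D = (0.720463−4.113801·0.171)/4.697274 = 0.003620
w* = 0.216679·u + 0.003620·v:
  w_0 = 0.216679·-0.1892 + 0.003620·6.7050 = -0.0167  (Visa)
  w_1 = 0.216679·1.4293 + 0.003620·11.9387 = 0.3529  (Pfizer)
  w_2 = 0.216679·2.8737 + 0.003620·11.3656 = 0.6638  (Oracle)
Σw_i=1.0000  μᵀw=0.1710
σ²=wᵀΣw=λ₁·μ_p+λ₂ = 0.216679·0.171 + 0.003620 = 0.040672 ≈ 0.0407

0.0407


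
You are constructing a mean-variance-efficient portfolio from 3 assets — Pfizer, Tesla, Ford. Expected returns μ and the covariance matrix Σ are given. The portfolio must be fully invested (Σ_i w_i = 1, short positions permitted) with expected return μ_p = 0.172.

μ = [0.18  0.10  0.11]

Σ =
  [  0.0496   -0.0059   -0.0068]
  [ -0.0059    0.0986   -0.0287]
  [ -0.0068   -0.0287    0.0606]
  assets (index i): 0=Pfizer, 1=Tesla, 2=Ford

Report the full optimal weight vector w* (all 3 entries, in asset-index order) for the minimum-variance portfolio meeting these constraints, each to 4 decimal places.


p=Σ⁻¹μ = [4.3600  2.2570  3.3733]
q=Σ⁻¹𝟙 = [26.5431  20.1827  29.0385]
a=μᵀp=1.381558  b=𝟙ᵀp=9.990272  c=𝟙ᵀq=75.764353  D=ac−b²=4.867339
λ₁=(c·0.172−b)/D = (75.764353·0.172−9.990272)/4.867339 = 0.624817
λ₂=(a−b·0.172)/D = (1.381558−9.990272·0.172)/4.867339 = -0.069189
w* = 0.624817·p + -0.069189·q:
  w_0 = 0.624817·4.3600 + -0.069189·26.5431 = 0.8877  (Pfizer)
  w_1 = 0.624817·2.2570 + -0.069189·20.1827 = 0.0138  (Tesla)
  w_2 = 0.624817·3.3733 + -0.069189·29.0385 = 0.0985  (Ford)
Σw_i=1.0000  μᵀw=0.1720
σ²=wᵀΣw=λ₁·μ_p+λ₂ = 0.624817·0.172 + -0.069189 = 0.038279 ≈ 0.0383

0.8877  0.0138  0.0985


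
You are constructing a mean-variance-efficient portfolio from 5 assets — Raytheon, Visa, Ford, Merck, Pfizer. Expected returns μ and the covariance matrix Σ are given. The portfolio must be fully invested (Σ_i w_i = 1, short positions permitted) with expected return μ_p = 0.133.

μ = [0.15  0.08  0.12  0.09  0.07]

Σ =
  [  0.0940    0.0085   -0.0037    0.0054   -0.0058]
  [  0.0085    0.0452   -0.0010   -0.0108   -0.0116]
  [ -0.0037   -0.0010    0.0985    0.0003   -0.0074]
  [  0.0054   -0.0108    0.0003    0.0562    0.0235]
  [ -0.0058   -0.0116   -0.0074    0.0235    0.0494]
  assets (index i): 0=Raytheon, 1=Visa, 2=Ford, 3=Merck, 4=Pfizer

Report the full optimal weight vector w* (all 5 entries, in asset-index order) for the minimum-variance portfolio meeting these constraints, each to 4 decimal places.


g=Σ⁻¹μ = [1.4942  2.2521  1.4288  1.1316  1.7970]
h=Σ⁻¹𝟙 = [9.2201  29.8763  12.5914  12.4112  24.3230]
a=μᵀg=0.803391  b=𝟙ᵀg=8.103711  c=𝟙ᵀh=88.422017  D=ac−b²=5.367286
λ₁=(c·0.133−b)/D = (88.422017·0.133−8.103711)/5.367286 = 0.681241
λ₂=(a−b·0.133)/D = (0.803391−8.103711·0.133)/5.367286 = -0.051125
w* = 0.681241·g + -0.051125·h:
  w_0 = 0.681241·1.4942 + -0.051125·9.2201 = 0.5465  (Raytheon)
  w_1 = 0.681241·2.2521 + -0.051125·29.8763 = 0.0068  (Visa)
  w_2 = 0.681241·1.4288 + -0.051125·12.5914 = 0.3296  (Ford)
  w_3 = 0.681241·1.1316 + -0.051125·12.4112 = 0.1364  (Merck)
  w_4 = 0.681241·1.7970 + -0.051125·24.3230 = -0.0193  (Pfizer)
Σw_i=1.0000  μᵀw=0.1330
σ²=wᵀΣw=λ₁·μ_p+λ₂ = 0.681241·0.133 + -0.051125 = 0.039480 ≈ 0.0395

0.5465  0.0068  0.3296  0.1364  -0.0193


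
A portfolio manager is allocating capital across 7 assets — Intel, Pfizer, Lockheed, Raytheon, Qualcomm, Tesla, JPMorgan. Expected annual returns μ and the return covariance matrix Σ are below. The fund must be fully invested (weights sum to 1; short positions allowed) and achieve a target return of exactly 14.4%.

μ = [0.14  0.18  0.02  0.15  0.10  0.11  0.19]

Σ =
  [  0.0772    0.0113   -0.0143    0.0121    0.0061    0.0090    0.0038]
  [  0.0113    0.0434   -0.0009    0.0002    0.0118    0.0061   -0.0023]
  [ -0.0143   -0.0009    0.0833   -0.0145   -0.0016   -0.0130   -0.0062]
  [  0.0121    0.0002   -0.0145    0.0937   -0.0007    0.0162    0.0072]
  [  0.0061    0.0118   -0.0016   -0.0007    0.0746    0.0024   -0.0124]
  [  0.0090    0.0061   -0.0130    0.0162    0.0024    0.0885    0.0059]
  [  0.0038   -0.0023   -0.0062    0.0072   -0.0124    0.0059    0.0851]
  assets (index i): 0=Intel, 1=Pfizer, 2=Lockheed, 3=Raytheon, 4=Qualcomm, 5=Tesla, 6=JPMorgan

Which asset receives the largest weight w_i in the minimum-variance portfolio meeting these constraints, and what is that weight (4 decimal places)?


Pfizer (0.3044)

u=Σ⁻¹μ = [0.9763  3.6515  0.9711  1.3398  1.0897  0.6023  2.3622]
v=Σ⁻¹𝟙 = [9.6383  16.9779  18.1510  9.7363  12.3677  8.7997  13.4700]
a=μᵀu=1.638377  b=𝟙ᵀu=10.992887  c=𝟙ᵀv=89.140937  D=ac−b²=25.202906
λ₁=(c·0.144−b)/D = (89.140937·0.144−10.992887)/25.202906 = 0.073143
λ₂=(a−b·0.144)/D = (1.638377−10.992887·0.144)/25.202906 = 0.002198
w* = 0.073143·u + 0.002198·v:
  w_0 = 0.073143·0.9763 + 0.002198·9.6383 = 0.0926  (Intel)
  w_1 = 0.073143·3.6515 + 0.002198·16.9779 = 0.3044  (Pfizer)
  w_2 = 0.073143·0.9711 + 0.002198·18.1510 = 0.1109  (Lockheed)
  w_3 = 0.073143·1.3398 + 0.002198·9.7363 = 0.1194  (Raytheon)
  w_4 = 0.073143·1.0897 + 0.002198·12.3677 = 0.1069  (Qualcomm)
  w_5 = 0.073143·0.6023 + 0.002198·8.7997 = 0.0634  (Tesla)
  w_6 = 0.073143·2.3622 + 0.002198·13.4700 = 0.2024  (JPMorgan)
Σw_i=1.0000  μᵀw=0.1440
σ²=wᵀΣw=λ₁·μ_p+λ₂ = 0.073143·0.144 + 0.002198 = 0.012731 ≈ 0.0127


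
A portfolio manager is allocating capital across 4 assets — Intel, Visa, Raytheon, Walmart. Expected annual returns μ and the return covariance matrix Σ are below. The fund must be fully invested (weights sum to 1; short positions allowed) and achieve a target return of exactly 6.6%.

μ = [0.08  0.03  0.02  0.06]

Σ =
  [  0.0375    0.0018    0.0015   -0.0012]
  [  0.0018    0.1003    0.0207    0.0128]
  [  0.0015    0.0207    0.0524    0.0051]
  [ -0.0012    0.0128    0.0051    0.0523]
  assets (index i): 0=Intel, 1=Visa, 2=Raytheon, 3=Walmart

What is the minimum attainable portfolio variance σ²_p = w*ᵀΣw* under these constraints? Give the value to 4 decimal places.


g=Σ⁻¹μ = [2.1598  0.0757  0.1770  1.1610]
h=Σ⁻¹𝟙 = [26.4169  4.2027  14.9899  17.2363]
a=μᵀg=0.248252  b=𝟙ᵀg=3.573409  c=𝟙ᵀh=62.845837  D=ac−b²=2.832334
λ₁=(c·0.066−b)/D = (62.845837·0.066−3.573409)/2.832334 = 0.202807
λ₂=(a−b·0.066)/D = (0.248252−3.573409·0.066)/2.832334 = 0.004380
w* = 0.202807·g + 0.004380·h:
  w_0 = 0.202807·2.1598 + 0.004380·26.4169 = 0.5537  (Intel)
  w_1 = 0.202807·0.0757 + 0.004380·4.2027 = 0.0338  (Visa)
  w_2 = 0.202807·0.1770 + 0.004380·14.9899 = 0.1016  (Raytheon)
  w_3 = 0.202807·1.1610 + 0.004380·17.2363 = 0.3110  (Walmart)
Σw_i=1.0000  μᵀw=0.0660
σ²=wᵀΣw=λ₁·μ_p+λ₂ = 0.202807·0.066 + 0.004380 = 0.017766 ≈ 0.0178

0.0178


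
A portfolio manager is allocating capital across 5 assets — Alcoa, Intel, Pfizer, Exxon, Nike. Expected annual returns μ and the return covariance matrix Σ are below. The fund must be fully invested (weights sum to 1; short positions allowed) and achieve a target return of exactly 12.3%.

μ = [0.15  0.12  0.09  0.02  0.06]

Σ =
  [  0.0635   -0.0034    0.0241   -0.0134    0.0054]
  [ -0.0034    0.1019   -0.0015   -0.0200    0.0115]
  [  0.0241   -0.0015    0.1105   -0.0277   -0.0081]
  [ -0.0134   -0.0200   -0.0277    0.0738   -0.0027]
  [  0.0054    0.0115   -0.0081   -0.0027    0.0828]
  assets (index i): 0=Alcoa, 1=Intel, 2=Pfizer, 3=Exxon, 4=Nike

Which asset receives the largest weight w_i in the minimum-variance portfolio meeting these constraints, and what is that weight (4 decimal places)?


Alcoa (0.5465)

p=Σ⁻¹μ = [2.4347  1.4889  0.6871  1.3917  0.4717]
q=Σ⁻¹𝟙 = [16.0451  14.3110  12.9851  25.6235  11.1491]
a=μᵀp=0.661853  b=𝟙ᵀp=6.474161  c=𝟙ᵀq=80.113800  D=ac−b²=11.108812
λ₁=(c·0.123−b)/D = (80.113800·0.123−6.474161)/11.108812 = 0.304248
λ₂=(a−b·0.123)/D = (0.661853−6.474161·0.123)/11.108812 = -0.012105
w* = 0.304248·p + -0.012105·q:
  w_0 = 0.304248·2.4347 + -0.012105·16.0451 = 0.5465  (Alcoa)
  w_1 = 0.304248·1.4889 + -0.012105·14.3110 = 0.2798  (Intel)
  w_2 = 0.304248·0.6871 + -0.012105·12.9851 = 0.0519  (Pfizer)
  w_3 = 0.304248·1.3917 + -0.012105·25.6235 = 0.1133  (Exxon)
  w_4 = 0.304248·0.4717 + -0.012105·11.1491 = 0.0085  (Nike)
Σw_i=1.0000  μᵀw=0.1230
σ²=wᵀΣw=λ₁·μ_p+λ₂ = 0.304248·0.123 + -0.012105 = 0.025318 ≈ 0.0253


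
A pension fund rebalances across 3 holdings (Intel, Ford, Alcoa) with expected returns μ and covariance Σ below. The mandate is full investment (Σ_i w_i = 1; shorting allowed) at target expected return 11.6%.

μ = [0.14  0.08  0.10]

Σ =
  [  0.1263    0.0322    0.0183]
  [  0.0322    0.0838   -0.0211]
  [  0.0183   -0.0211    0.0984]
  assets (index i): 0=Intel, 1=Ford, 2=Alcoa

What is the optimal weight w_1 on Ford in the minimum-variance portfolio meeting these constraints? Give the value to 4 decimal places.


x=Σ⁻¹μ = [0.7063  0.9578  1.0903]
y=Σ⁻¹𝟙 = [2.4488  14.2033  12.7528]
a=μᵀx=0.284534  b=𝟙ᵀx=2.754369  c=𝟙ᵀy=29.404845  D=ac−b²=0.780128
λ₁=(c·0.116−b)/D = (29.404845·0.116−2.754369)/0.780128 = 0.841647
λ₂=(a−b·0.116)/D = (0.284534−2.754369·0.116)/0.780128 = -0.044830
w* = 0.841647·x + -0.044830·y:
  w_0 = 0.841647·0.7063 + -0.044830·2.4488 = 0.4847  (Intel)
  w_1 = 0.841647·0.9578 + -0.044830·14.2033 = 0.1694  (Ford)
  w_2 = 0.841647·1.0903 + -0.044830·12.7528 = 0.3459  (Alcoa)
Σw_i=1.0000  μᵀw=0.1160
σ²=wᵀΣw=λ₁·μ_p+λ₂ = 0.841647·0.116 + -0.044830 = 0.052801 ≈ 0.0528

0.1694


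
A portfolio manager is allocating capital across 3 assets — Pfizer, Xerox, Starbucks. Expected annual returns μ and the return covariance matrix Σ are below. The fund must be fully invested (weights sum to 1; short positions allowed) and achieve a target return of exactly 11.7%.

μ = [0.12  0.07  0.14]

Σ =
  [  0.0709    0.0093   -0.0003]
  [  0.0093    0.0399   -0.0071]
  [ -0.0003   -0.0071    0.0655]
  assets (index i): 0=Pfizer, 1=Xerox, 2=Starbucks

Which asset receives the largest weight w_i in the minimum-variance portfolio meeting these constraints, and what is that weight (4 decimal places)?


Starbucks (0.4619)

p=Σ⁻¹μ = [1.4623  1.8304  2.3425]
q=Σ⁻¹𝟙 = [10.8010  25.7677  18.1098]
a=μᵀp=0.631559  b=𝟙ᵀp=5.635231  c=𝟙ᵀq=54.678485  D=ac−b²=2.776868
λ₁=(c·0.117−b)/D = (54.678485·0.117−5.635231)/2.776868 = 0.274465
λ₂=(a−b·0.117)/D = (0.631559−5.635231·0.117)/2.776868 = -0.009998
w* = 0.274465·p + -0.009998·q:
  w_0 = 0.274465·1.4623 + -0.009998·10.8010 = 0.2934  (Pfizer)
  w_1 = 0.274465·1.8304 + -0.009998·25.7677 = 0.2448  (Xerox)
  w_2 = 0.274465·2.3425 + -0.009998·18.1098 = 0.4619  (Starbucks)
Σw_i=1.0000  μᵀw=0.1170
σ²=wᵀΣw=λ₁·μ_p+λ₂ = 0.274465·0.117 + -0.009998 = 0.022114 ≈ 0.0221


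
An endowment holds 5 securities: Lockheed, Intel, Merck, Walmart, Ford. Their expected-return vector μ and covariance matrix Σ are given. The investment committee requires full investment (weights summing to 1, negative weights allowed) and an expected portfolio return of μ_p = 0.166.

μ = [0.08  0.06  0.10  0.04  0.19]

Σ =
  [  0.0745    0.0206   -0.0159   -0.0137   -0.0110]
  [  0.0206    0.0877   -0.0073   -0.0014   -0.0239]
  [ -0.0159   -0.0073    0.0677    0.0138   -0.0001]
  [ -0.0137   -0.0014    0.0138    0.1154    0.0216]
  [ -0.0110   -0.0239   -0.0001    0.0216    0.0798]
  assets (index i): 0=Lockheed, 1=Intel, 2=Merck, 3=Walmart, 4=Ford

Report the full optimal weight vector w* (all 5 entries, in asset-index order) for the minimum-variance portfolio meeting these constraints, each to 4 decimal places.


p=Σ⁻¹μ = [1.5470  1.3221  2.0430  -0.2719  3.0663]
q=Σ⁻¹𝟙 = [17.2859  13.8423  19.2740  5.2760  17.6559]
a=μᵀp=0.979110  b=𝟙ᵀp=7.706485  c=𝟙ᵀq=73.334207  D=ac−b²=12.412331
λ₁=(c·0.166−b)/D = (73.334207·0.166−7.706485)/12.412331 = 0.359884
λ₂=(a−b·0.166)/D = (0.979110−7.706485·0.166)/12.412331 = -0.024183
w* = 0.359884·p + -0.024183·q:
  w_0 = 0.359884·1.5470 + -0.024183·17.2859 = 0.1387  (Lockheed)
  w_1 = 0.359884·1.3221 + -0.024183·13.8423 = 0.1411  (Intel)
  w_2 = 0.359884·2.0430 + -0.024183·19.2740 = 0.2691  (Merck)
  w_3 = 0.359884·-0.2719 + -0.024183·5.2760 = -0.2255  (Walmart)
  w_4 = 0.359884·3.0663 + -0.024183·17.6559 = 0.6766  (Ford)
Σw_i=1.0000  μᵀw=0.1660
σ²=wᵀΣw=λ₁·μ_p+λ₂ = 0.359884·0.166 + -0.024183 = 0.035558 ≈ 0.0356

0.1387  0.1411  0.2691  -0.2255  0.6766


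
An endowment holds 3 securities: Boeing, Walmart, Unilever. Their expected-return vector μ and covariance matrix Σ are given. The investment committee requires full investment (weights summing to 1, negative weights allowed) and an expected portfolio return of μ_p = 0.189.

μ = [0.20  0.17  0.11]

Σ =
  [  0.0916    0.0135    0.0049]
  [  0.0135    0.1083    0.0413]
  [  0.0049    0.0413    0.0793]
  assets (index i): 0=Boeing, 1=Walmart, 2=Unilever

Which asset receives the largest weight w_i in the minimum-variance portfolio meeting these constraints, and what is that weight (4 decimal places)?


g=Σ⁻¹μ = [1.9906  1.0476  0.7186]
h=Σ⁻¹𝟙 = [9.7620  4.2898  9.7730]
a=μᵀg=0.655243  b=𝟙ᵀg=3.756699  c=𝟙ᵀh=23.824806  D=ac−b²=1.498235
λ₁=(c·0.189−b)/D = (23.824806·0.189−3.756699)/1.498235 = 0.498045
λ₂=(a−b·0.189)/D = (0.655243−3.756699·0.189)/1.498235 = -0.036559
w* = 0.498045·g + -0.036559·h:
  w_0 = 0.498045·1.9906 + -0.036559·9.7620 = 0.6345  (Boeing)
  w_1 = 0.498045·1.0476 + -0.036559·4.2898 = 0.3649  (Walmart)
  w_2 = 0.498045·0.7186 + -0.036559·9.7730 = 0.0006  (Unilever)
Σw_i=1.0000  μᵀw=0.1890
σ²=wᵀΣw=λ₁·μ_p+λ₂ = 0.498045·0.189 + -0.036559 = 0.057572 ≈ 0.0576

Boeing (0.6345)


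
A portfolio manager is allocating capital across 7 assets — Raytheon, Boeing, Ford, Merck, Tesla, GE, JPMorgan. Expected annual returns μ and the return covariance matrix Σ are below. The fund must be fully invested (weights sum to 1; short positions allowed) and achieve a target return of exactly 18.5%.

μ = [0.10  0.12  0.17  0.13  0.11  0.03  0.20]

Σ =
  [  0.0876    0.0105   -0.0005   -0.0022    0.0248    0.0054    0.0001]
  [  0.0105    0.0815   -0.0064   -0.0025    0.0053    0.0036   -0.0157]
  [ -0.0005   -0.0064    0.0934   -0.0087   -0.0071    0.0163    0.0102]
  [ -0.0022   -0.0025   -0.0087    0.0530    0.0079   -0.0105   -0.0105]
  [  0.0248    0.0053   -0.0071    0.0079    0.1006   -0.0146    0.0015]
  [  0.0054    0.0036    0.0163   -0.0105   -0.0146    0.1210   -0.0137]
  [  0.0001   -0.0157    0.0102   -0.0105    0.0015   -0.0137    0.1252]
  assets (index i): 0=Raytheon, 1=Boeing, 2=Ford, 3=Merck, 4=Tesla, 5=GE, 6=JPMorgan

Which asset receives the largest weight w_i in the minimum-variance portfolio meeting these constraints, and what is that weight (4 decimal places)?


u=Σ⁻¹μ = [0.7642  1.9494  2.0171  3.2907  0.7267  0.4835  1.9971]
v=Σ⁻¹𝟙 = [7.6228  14.3252  11.5113  25.0669  7.4784  10.3823  11.9884]
a=μᵀu=1.574914  b=𝟙ᵀu=11.228714  c=𝟙ᵀv=88.375449  D=ac−b²=13.099732
λ₁=(c·0.185−b)/D = (88.375449·0.185−11.228714)/13.099732 = 0.390905
λ₂=(a−b·0.185)/D = (1.574914−11.228714·0.185)/13.099732 = -0.038352
w* = 0.390905·u + -0.038352·v:
  w_0 = 0.390905·0.7642 + -0.038352·7.6228 = 0.0064  (Raytheon)
  w_1 = 0.390905·1.9494 + -0.038352·14.3252 = 0.2126  (Boeing)
  w_2 = 0.390905·2.0171 + -0.038352·11.5113 = 0.3470  (Ford)
  w_3 = 0.390905·3.2907 + -0.038352·25.0669 = 0.3250  (Merck)
  w_4 = 0.390905·0.7267 + -0.038352·7.4784 = -0.0028  (Tesla)
  w_5 = 0.390905·0.4835 + -0.038352·10.3823 = -0.2092  (GE)
  w_6 = 0.390905·1.9971 + -0.038352·11.9884 = 0.3209  (JPMorgan)
Σw_i=1.0000  μᵀw=0.1850
σ²=wᵀΣw=λ₁·μ_p+λ₂ = 0.390905·0.185 + -0.038352 = 0.033966 ≈ 0.0340

Ford (0.3470)


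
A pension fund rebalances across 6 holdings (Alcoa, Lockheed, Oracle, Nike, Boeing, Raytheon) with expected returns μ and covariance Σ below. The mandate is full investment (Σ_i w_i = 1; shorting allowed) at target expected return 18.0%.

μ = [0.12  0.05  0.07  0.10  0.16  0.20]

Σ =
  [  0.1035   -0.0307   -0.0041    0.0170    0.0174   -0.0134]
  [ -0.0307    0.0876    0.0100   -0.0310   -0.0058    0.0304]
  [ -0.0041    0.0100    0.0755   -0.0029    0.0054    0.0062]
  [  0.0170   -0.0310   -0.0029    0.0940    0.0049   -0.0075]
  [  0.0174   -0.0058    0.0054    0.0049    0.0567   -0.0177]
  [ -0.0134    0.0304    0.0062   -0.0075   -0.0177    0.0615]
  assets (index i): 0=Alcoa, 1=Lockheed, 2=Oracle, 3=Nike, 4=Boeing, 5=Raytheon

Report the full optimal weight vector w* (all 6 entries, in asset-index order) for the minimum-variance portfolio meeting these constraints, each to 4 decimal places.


u=Σ⁻¹μ = [0.9149  -0.1765  0.3728  1.0279  3.8793  4.7429]
v=Σ⁻¹𝟙 = [11.0502  14.2185  9.6629  14.0563  19.1501  17.8910]
a=μᵀu=1.799104  b=𝟙ᵀu=10.761203  c=𝟙ᵀv=86.029007  D=ac−b²=38.971664
λ₁=(c·0.180−b)/D = (86.029007·0.180−10.761203)/38.971664 = 0.121217
λ₂=(a−b·0.180)/D = (1.799104−10.761203·0.180)/38.971664 = -0.003539
w* = 0.121217·u + -0.003539·v:
  w_0 = 0.121217·0.9149 + -0.003539·11.0502 = 0.0718  (Alcoa)
  w_1 = 0.121217·-0.1765 + -0.003539·14.2185 = -0.0717  (Lockheed)
  w_2 = 0.121217·0.3728 + -0.003539·9.6629 = 0.0110  (Oracle)
  w_3 = 0.121217·1.0279 + -0.003539·14.0563 = 0.0749  (Nike)
  w_4 = 0.121217·3.8793 + -0.003539·19.1501 = 0.4025  (Boeing)
  w_5 = 0.121217·4.7429 + -0.003539·17.8910 = 0.5116  (Raytheon)
Σw_i=1.0000  μᵀw=0.1800
σ²=wᵀΣw=λ₁·μ_p+λ₂ = 0.121217·0.180 + -0.003539 = 0.018280 ≈ 0.0183

0.0718  -0.0717  0.0110  0.0749  0.4025  0.5116


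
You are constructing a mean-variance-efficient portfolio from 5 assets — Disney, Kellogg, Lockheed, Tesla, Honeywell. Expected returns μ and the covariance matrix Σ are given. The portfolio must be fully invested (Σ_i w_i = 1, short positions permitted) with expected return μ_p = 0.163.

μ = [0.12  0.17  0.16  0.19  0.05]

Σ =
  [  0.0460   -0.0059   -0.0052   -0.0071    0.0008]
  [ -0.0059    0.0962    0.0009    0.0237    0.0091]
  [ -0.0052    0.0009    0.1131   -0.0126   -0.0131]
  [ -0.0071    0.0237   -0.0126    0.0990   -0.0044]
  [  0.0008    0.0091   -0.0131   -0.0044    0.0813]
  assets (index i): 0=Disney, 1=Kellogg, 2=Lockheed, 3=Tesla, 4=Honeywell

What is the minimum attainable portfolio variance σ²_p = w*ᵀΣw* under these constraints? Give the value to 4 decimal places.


0.0218

g=Σ⁻¹μ = [3.3067  1.3518  1.8896  2.1110  0.8499]
h=Σ⁻¹𝟙 = [25.8410  7.4725  12.9745  12.4377  13.9732]
a=μᵀg=1.372529  b=𝟙ᵀg=9.508977  c=𝟙ᵀh=72.698798  D=ac−b²=9.360549
λ₁=(c·0.163−b)/D = (72.698798·0.163−9.508977)/9.360549 = 0.250084
λ₂=(a−b·0.163)/D = (1.372529−9.508977·0.163)/9.360549 = -0.018956
w* = 0.250084·g + -0.018956·h:
  w_0 = 0.250084·3.3067 + -0.018956·25.8410 = 0.3371  (Disney)
  w_1 = 0.250084·1.3518 + -0.018956·7.4725 = 0.1964  (Kellogg)
  w_2 = 0.250084·1.8896 + -0.018956·12.9745 = 0.2266  (Lockheed)
  w_3 = 0.250084·2.1110 + -0.018956·12.4377 = 0.2922  (Tesla)
  w_4 = 0.250084·0.8499 + -0.018956·13.9732 = -0.0523  (Honeywell)
Σw_i=1.0000  μᵀw=0.1630
σ²=wᵀΣw=λ₁·μ_p+λ₂ = 0.250084·0.163 + -0.018956 = 0.021808 ≈ 0.0218


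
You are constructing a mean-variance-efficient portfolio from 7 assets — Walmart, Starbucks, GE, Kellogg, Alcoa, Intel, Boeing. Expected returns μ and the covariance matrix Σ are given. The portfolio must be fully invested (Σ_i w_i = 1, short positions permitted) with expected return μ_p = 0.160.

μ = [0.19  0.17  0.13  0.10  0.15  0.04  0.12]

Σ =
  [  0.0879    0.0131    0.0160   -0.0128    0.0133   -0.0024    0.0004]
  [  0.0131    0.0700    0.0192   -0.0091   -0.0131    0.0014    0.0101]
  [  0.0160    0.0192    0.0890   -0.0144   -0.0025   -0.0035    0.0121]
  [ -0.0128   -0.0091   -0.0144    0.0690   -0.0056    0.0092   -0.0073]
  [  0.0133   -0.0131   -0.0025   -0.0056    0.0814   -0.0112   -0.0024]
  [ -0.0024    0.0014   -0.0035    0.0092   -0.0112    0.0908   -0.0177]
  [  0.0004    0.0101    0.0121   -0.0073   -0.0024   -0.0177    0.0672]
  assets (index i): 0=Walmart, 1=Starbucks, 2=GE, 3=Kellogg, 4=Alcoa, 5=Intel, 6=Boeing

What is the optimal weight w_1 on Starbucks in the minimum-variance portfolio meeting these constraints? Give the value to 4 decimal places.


u=Σ⁻¹μ = [1.6786  2.3438  0.9106  2.5271  2.3223  0.8743  1.8473]
v=Σ⁻¹𝟙 = [8.5415  13.3339  8.8410  21.0114  17.3356  14.9044  18.0615]
a=μᵀu=1.693454  b=𝟙ᵀu=12.504007  c=𝟙ᵀv=102.029233  D=ac−b²=16.431601
λ₁=(c·0.160−b)/D = (102.029233·0.160−12.504007)/16.431601 = 0.232520
λ₂=(a−b·0.160)/D = (1.693454−12.504007·0.160)/16.431601 = -0.018695
w* = 0.232520·u + -0.018695·v:
  w_0 = 0.232520·1.6786 + -0.018695·8.5415 = 0.2306  (Walmart)
  w_1 = 0.232520·2.3438 + -0.018695·13.3339 = 0.2957  (Starbucks)
  w_2 = 0.232520·0.9106 + -0.018695·8.8410 = 0.0465  (GE)
  w_3 = 0.232520·2.5271 + -0.018695·21.0114 = 0.1948  (Kellogg)
  w_4 = 0.232520·2.3223 + -0.018695·17.3356 = 0.2159  (Alcoa)
  w_5 = 0.232520·0.8743 + -0.018695·14.9044 = -0.0753  (Intel)
  w_6 = 0.232520·1.8473 + -0.018695·18.0615 = 0.0919  (Boeing)
Σw_i=1.0000  μᵀw=0.1600
σ²=wᵀΣw=λ₁·μ_p+λ₂ = 0.232520·0.160 + -0.018695 = 0.018508 ≈ 0.0185

0.2957


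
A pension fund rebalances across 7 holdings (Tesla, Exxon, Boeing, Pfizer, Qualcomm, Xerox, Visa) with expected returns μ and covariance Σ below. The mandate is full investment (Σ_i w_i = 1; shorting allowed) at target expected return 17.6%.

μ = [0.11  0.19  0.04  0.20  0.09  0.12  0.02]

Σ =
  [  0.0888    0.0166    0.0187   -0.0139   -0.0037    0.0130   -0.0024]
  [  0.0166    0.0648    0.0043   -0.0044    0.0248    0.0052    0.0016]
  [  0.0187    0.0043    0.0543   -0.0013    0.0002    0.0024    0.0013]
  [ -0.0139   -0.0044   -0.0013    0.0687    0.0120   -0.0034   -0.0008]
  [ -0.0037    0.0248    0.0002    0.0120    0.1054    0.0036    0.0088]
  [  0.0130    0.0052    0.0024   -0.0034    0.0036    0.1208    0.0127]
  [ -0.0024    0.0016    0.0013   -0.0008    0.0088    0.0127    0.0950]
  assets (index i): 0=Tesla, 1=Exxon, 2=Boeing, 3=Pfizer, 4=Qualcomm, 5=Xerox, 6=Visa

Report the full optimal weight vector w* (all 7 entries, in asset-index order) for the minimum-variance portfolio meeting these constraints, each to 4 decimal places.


u=Σ⁻¹μ = [1.0626  2.8899  0.1839  3.3953  -0.2146  0.8401  0.1224]
v=Σ⁻¹𝟙 = [8.3008  11.1599  14.5754  16.8933  4.2213  5.9869  9.2995]
a=μᵀu=1.436322  b=𝟙ᵀu=8.279492  c=𝟙ᵀv=70.437164  D=ac−b²=32.620493
λ₁=(c·0.176−b)/D = (70.437164·0.176−8.279492)/32.620493 = 0.126223
λ₂=(a−b·0.176)/D = (1.436322−8.279492·0.176)/32.620493 = -0.000640
w* = 0.126223·u + -0.000640·v:
  w_0 = 0.126223·1.0626 + -0.000640·8.3008 = 0.1288  (Tesla)
  w_1 = 0.126223·2.8899 + -0.000640·11.1599 = 0.3576  (Exxon)
  w_2 = 0.126223·0.1839 + -0.000640·14.5754 = 0.0139  (Boeing)
  w_3 = 0.126223·3.3953 + -0.000640·16.8933 = 0.4178  (Pfizer)
  w_4 = 0.126223·-0.2146 + -0.000640·4.2213 = -0.0298  (Qualcomm)
  w_5 = 0.126223·0.8401 + -0.000640·5.9869 = 0.1022  (Xerox)
  w_6 = 0.126223·0.1224 + -0.000640·9.2995 = 0.0095  (Visa)
Σw_i=1.0000  μᵀw=0.1760
σ²=wᵀΣw=λ₁·μ_p+λ₂ = 0.126223·0.176 + -0.000640 = 0.021575 ≈ 0.0216

0.1288  0.3576  0.0139  0.4178  -0.0298  0.1022  0.0095


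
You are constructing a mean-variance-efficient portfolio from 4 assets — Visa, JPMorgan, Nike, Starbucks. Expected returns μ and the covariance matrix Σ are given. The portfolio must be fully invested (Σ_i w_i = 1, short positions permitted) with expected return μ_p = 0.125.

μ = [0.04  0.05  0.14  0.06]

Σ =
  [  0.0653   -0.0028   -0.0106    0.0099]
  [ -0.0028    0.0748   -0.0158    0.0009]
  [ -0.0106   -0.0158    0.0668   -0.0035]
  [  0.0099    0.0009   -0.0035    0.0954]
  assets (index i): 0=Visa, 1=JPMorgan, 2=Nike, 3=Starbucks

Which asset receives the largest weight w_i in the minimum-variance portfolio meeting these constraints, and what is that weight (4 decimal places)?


Nike (0.8247)

g=Σ⁻¹μ = [0.9922  1.2431  2.5792  0.6089]
h=Σ⁻¹𝟙 = [18.4229  18.7670  22.8160  9.2304]
a=μᵀg=0.499459  b=𝟙ᵀg=5.423325  c=𝟙ᵀh=69.236243  D=ac−b²=5.168179
λ₁=(c·0.125−b)/D = (69.236243·0.125−5.423325)/5.168179 = 0.625212
λ₂=(a−b·0.125)/D = (0.499459−5.423325·0.125)/5.168179 = -0.034530
w* = 0.625212·g + -0.034530·h:
  w_0 = 0.625212·0.9922 + -0.034530·18.4229 = -0.0158  (Visa)
  w_1 = 0.625212·1.2431 + -0.034530·18.7670 = 0.1292  (JPMorgan)
  w_2 = 0.625212·2.5792 + -0.034530·22.8160 = 0.8247  (Nike)
  w_3 = 0.625212·0.6089 + -0.034530·9.2304 = 0.0619  (Starbucks)
Σw_i=1.0000  μᵀw=0.1250
σ²=wᵀΣw=λ₁·μ_p+λ₂ = 0.625212·0.125 + -0.034530 = 0.043621 ≈ 0.0436


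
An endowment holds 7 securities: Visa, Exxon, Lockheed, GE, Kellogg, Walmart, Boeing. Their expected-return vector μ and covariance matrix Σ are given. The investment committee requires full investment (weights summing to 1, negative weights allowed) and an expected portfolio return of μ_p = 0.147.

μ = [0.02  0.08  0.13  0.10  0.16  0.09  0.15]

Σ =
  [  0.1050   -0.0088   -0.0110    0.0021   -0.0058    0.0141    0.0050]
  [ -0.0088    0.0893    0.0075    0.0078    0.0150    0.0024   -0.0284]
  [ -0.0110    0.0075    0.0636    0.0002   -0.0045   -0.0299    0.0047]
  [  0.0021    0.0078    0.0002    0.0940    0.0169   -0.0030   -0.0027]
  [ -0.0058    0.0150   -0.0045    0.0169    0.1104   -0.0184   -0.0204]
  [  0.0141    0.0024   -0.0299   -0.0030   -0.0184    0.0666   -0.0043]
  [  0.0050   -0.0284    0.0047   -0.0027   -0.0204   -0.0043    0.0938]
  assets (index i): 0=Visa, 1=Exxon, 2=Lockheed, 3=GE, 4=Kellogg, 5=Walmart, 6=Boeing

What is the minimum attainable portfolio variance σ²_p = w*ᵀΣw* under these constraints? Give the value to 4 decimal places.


x=Σ⁻¹μ = [0.1417  0.7600  3.7957  0.7355  2.4781  3.8688  2.3690]
y=Σ⁻¹𝟙 = [9.2309  10.5175  31.4536  8.0106  16.8310  32.9227  17.1776]
a=μᵀx=1.730655  b=𝟙ᵀx=14.148678  c=𝟙ᵀy=126.143795  D=ac−b²=18.126326
λ₁=(c·0.147−b)/D = (126.143795·0.147−14.148678)/18.126326 = 0.242435
λ₂=(a−b·0.147)/D = (1.730655−14.148678·0.147)/18.126326 = -0.019265
w* = 0.242435·x + -0.019265·y:
  w_0 = 0.242435·0.1417 + -0.019265·9.2309 = -0.1435  (Visa)
  w_1 = 0.242435·0.7600 + -0.019265·10.5175 = -0.0184  (Exxon)
  w_2 = 0.242435·3.7957 + -0.019265·31.4536 = 0.3143  (Lockheed)
  w_3 = 0.242435·0.7355 + -0.019265·8.0106 = 0.0240  (GE)
  w_4 = 0.242435·2.4781 + -0.019265·16.8310 = 0.2765  (Kellogg)
  w_5 = 0.242435·3.8688 + -0.019265·32.9227 = 0.3037  (Walmart)
  w_6 = 0.242435·2.3690 + -0.019265·17.1776 = 0.2434  (Boeing)
Σw_i=1.0000  μᵀw=0.1470
σ²=wᵀΣw=λ₁·μ_p+λ₂ = 0.242435·0.147 + -0.019265 = 0.016373 ≈ 0.0164

0.0164


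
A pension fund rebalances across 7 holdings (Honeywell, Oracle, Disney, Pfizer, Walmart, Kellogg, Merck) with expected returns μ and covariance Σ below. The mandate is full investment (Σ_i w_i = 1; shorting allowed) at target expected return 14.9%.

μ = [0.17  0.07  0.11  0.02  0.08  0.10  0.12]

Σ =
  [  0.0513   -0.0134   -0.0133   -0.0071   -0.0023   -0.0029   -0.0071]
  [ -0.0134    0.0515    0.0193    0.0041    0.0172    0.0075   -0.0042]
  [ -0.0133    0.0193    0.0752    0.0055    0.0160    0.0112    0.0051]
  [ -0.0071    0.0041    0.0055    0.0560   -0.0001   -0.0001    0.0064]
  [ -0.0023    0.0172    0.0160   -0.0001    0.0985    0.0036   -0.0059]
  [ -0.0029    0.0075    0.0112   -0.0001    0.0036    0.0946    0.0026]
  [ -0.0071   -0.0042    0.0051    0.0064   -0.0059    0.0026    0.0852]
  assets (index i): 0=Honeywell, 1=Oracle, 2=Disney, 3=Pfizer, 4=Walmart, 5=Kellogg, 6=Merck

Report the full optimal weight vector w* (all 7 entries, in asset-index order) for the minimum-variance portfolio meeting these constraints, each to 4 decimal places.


0.5365  0.1263  0.1840  -0.1222  0.0135  0.0674  0.1943

x=Σ⁻¹μ = [4.5389  1.8484  1.4227  0.4582  0.4406  0.8165  1.7638]
y=Σ⁻¹𝟙 = [32.3927  20.8973  8.8267  18.0192  6.3672  8.2602  13.7736]
a=μᵀx=1.395219  b=𝟙ᵀx=11.289118  c=𝟙ᵀy=108.536884  D=ac−b²=23.988567
λ₁=(c·0.149−b)/D = (108.536884·0.149−11.289118)/23.988567 = 0.203550
λ₂=(a−b·0.149)/D = (1.395219−11.289118·0.149)/23.988567 = -0.011958
w* = 0.203550·x + -0.011958·y:
  w_0 = 0.203550·4.5389 + -0.011958·32.3927 = 0.5365  (Honeywell)
  w_1 = 0.203550·1.8484 + -0.011958·20.8973 = 0.1263  (Oracle)
  w_2 = 0.203550·1.4227 + -0.011958·8.8267 = 0.1840  (Disney)
  w_3 = 0.203550·0.4582 + -0.011958·18.0192 = -0.1222  (Pfizer)
  w_4 = 0.203550·0.4406 + -0.011958·6.3672 = 0.0135  (Walmart)
  w_5 = 0.203550·0.8165 + -0.011958·8.2602 = 0.0674  (Kellogg)
  w_6 = 0.203550·1.7638 + -0.011958·13.7736 = 0.1943  (Merck)
Σw_i=1.0000  μᵀw=0.1490
σ²=wᵀΣw=λ₁·μ_p+λ₂ = 0.203550·0.149 + -0.011958 = 0.018371 ≈ 0.0184


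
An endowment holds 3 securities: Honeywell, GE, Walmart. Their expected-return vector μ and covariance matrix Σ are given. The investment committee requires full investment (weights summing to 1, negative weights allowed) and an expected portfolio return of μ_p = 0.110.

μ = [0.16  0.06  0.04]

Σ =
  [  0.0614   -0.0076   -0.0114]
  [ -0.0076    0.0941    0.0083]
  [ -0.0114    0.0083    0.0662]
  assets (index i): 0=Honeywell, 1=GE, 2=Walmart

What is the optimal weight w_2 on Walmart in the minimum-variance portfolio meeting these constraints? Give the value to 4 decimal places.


g=Σ⁻¹μ = [2.8891  0.7824  1.0036]
h=Σ⁻¹𝟙 = [20.8411  10.7805  17.3431]
a=μᵀg=0.549340  b=𝟙ᵀg=4.675126  c=𝟙ᵀh=48.964638  D=ac−b²=5.041444
λ₁=(c·0.110−b)/D = (48.964638·0.110−4.675126)/5.041444 = 0.141028
λ₂=(a−b·0.110)/D = (0.549340−4.675126·0.110)/5.041444 = 0.006958
w* = 0.141028·g + 0.006958·h:
  w_0 = 0.141028·2.8891 + 0.006958·20.8411 = 0.5524  (Honeywell)
  w_1 = 0.141028·0.7824 + 0.006958·10.7805 = 0.1854  (GE)
  w_2 = 0.141028·1.0036 + 0.006958·17.3431 = 0.2622  (Walmart)
Σw_i=1.0000  μᵀw=0.1100
σ²=wᵀΣw=λ₁·μ_p+λ₂ = 0.141028·0.110 + 0.006958 = 0.022471 ≈ 0.0225

0.2622
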